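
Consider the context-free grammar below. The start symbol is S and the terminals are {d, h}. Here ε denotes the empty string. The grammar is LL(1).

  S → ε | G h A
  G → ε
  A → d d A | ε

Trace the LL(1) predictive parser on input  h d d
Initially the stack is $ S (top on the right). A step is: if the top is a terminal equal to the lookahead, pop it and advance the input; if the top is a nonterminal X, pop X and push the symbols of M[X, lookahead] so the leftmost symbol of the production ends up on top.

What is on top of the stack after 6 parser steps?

     Stack    Input    Action
  1  $ S      h d d $  expand S → G h A
  2  $ A h G  h d d $  expand G → ε
  3  $ A h    h d d $  match h
  4  $ A      d d $    expand A → d d A
  5  $ A d d  d d $    match d
  6  $ A d    d $      match d
Stack after step 6: $ A (top = A).

A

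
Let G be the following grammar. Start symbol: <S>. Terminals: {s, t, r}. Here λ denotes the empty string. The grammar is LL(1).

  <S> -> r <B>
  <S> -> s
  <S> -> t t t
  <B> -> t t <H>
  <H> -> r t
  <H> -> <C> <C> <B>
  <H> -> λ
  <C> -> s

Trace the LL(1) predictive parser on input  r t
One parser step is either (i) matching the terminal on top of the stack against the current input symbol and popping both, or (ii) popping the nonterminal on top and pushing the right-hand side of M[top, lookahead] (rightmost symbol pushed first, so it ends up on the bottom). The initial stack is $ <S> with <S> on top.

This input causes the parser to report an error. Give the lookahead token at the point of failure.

$

     Stack      Input  Action
  1  $ <S>      r t $  expand <S> -> r <B>
  2  $ <B> r    r t $  match r
  3  $ <B>      t $    expand <B> -> t t <H>
  4  $ <H> t t  t $    match t
  5  $ <H> t    $      error: top is terminal t but lookahead is $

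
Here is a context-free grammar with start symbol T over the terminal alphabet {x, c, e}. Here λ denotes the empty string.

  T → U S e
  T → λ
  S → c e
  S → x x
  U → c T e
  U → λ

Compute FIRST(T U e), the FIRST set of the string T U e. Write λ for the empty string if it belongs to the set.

FIRST(S) = {c, x}
FIRST(U) = {λ, c}
FIRST(T) = {λ, c, x}  (via U S e)
FIRST(T U e): take FIRST of each symbol in turn, carrying on past any symbol whose FIRST contains λ; result {c, e, x}.

{c, e, x}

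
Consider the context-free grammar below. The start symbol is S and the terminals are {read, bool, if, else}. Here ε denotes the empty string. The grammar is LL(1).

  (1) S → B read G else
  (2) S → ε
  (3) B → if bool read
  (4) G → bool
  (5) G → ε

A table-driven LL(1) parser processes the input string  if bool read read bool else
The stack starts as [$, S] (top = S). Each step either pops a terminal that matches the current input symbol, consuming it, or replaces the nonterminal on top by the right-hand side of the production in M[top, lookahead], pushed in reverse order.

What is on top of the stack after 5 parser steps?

read

step 1: stack=$ S  input=if bool read read bool else $  — expand S → B read G else
step 2: stack=$ else G read B  input=if bool read read bool else $  — expand B → if bool read
step 3: stack=$ else G read read bool if  input=if bool read read bool else $  — match if
step 4: stack=$ else G read read bool  input=bool read read bool else $  — match bool
step 5: stack=$ else G read read  input=read read bool else $  — match read
Stack after step 5: $ else G read (top = read).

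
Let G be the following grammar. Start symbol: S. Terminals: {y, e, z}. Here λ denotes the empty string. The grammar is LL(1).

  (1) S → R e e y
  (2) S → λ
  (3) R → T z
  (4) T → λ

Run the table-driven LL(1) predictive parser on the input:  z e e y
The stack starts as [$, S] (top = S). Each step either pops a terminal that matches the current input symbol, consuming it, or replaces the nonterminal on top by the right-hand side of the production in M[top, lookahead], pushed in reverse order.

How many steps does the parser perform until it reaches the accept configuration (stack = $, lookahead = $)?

7

     Stack        Input      Action
  1  $ S          z e e y $  expand S → R e e y
  2  $ y e e R    z e e y $  expand R → T z
  3  $ y e e z T  z e e y $  expand T → λ
  4  $ y e e z    z e e y $  match z
  5  $ y e e      e e y $    match e
  6  $ y e        e y $      match e
  7  $ y          y $        match y
Accept reached after 7 steps.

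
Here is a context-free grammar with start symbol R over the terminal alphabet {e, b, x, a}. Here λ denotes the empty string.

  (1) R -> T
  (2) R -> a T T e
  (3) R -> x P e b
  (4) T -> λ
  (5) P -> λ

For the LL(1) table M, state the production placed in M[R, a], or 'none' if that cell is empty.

FIRST(T) = {λ}
FIRST(P) = {λ}
FIRST(R) = {λ, a, x}  (via T)
FOLLOW(R) includes $ since R is the start symbol.
FOLLOW(R): R appears on no right-hand side. Thus FOLLOW(R) = {$}.
For R -> T: FIRST(T) = {λ}, so it goes in M[R, t] for t ∈ {}; since λ ∈ FIRST, also for every t ∈ FOLLOW(R) = {$}.
For R -> a T T e: FIRST(a T T e) = {a}, so it goes in M[R, t] for t ∈ {a}.
For R -> x P e b: FIRST(x P e b) = {x}, so it goes in M[R, t] for t ∈ {x}.

R -> a T T e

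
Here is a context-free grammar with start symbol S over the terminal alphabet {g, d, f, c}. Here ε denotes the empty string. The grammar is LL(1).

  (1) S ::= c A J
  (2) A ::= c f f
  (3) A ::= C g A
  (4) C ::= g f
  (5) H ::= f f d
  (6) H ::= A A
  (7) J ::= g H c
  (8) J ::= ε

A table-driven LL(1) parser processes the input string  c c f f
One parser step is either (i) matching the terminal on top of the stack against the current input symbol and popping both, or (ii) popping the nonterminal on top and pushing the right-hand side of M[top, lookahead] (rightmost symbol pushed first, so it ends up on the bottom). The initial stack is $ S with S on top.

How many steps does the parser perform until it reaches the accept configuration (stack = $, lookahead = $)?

7

step 1: stack=$ S  input=c c f f $  — expand S ::= c A J
step 2: stack=$ J A c  input=c c f f $  — match c
step 3: stack=$ J A  input=c f f $  — expand A ::= c f f
step 4: stack=$ J f f c  input=c f f $  — match c
step 5: stack=$ J f f  input=f f $  — match f
step 6: stack=$ J f  input=f $  — match f
step 7: stack=$ J  input=$  — expand J ::= ε
Accept reached after 7 steps.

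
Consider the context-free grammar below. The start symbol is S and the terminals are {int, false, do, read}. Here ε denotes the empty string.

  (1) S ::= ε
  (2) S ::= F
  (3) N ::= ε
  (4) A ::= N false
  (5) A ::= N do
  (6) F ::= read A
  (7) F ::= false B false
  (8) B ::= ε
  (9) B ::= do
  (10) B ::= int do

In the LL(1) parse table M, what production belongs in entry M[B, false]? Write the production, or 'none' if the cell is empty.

FIRST(N) = {ε}
FIRST(F) = {false, read}
FIRST(B) = {ε, do, int}
FIRST(S) = {ε, false, read}  (via F)
FIRST(A) = {do, false}  (via N false, N do)
FOLLOW(S) includes $ since S is the start symbol.
FOLLOW(B): in F::=false B false, B is followed by false with FIRST {false}. Thus FOLLOW(B) = {false}.
For B ::= ε: FIRST(ε) = {ε}, so it goes in M[B, t] for t ∈ {}; since ε ∈ FIRST, also for every t ∈ FOLLOW(B) = {false}.
For B ::= do: FIRST(do) = {do}, so it goes in M[B, t] for t ∈ {do}.
For B ::= int do: FIRST(int do) = {int}, so it goes in M[B, t] for t ∈ {int}.

B ::= ε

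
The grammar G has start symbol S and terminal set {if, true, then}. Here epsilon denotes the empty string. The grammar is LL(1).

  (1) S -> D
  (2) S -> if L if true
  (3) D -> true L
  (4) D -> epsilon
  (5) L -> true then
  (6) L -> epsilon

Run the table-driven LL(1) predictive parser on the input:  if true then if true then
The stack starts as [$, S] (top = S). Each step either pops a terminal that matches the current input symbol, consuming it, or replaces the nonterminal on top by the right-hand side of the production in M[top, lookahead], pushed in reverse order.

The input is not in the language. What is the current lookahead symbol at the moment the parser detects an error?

     Stack                Input                        Action
  1  $ S                  if true then if true then $  expand S -> if L if true
  2  $ true if L if       if true then if true then $  match if
  3  $ true if L          true then if true then $     expand L -> true then
  4  $ true if then true  true then if true then $     match true
  5  $ true if then       then if true then $          match then
  6  $ true if            if true then $               match if
  7  $ true               true then $                  match true
  8  $                    then $                       error: stack empty but input remains

then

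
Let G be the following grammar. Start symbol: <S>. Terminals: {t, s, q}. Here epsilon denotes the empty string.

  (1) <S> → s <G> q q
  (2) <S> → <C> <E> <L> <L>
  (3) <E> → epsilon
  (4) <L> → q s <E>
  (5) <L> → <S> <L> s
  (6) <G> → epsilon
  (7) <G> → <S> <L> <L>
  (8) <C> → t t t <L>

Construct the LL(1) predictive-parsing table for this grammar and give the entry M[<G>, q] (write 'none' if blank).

<G> → epsilon

FIRST(<E>): from <E>→epsilon we get {epsilon}. So FIRST(<E>) = {epsilon}.
FIRST(<C>): from <C>→t t t <L> we get {t}. So FIRST(<C>) = {t}.
FIRST(<S>): from <S>→s <G> q q we get {s}; from <S>→<C> <E> <L> <L> we get {t}. So FIRST(<S>) = {s, t}.
FIRST(<L>): from <L>→q s <E> we get {q}; from <L>→<S> <L> s we get {s, t}. So FIRST(<L>) = {q, s, t}.
FIRST(<G>): from <G>→epsilon we get {epsilon}; from <G>→<S> <L> <L> we get {s, t}. So FIRST(<G>) = {epsilon, s, t}.
FOLLOW(<S>) includes $ since <S> is the start symbol.
FOLLOW(<G>): in <S>→s <G> q q, <G> is followed by q q with FIRST {q}. Thus FOLLOW(<G>) = {q}.
For <G> → epsilon: FIRST(epsilon) = {epsilon}, so it goes in M[<G>, t] for t ∈ {}; since epsilon ∈ FIRST, also for every t ∈ FOLLOW(<G>) = {q}.
For <G> → <S> <L> <L>: FIRST(<S> <L> <L>) = {s, t}, so it goes in M[<G>, t] for t ∈ {s, t}.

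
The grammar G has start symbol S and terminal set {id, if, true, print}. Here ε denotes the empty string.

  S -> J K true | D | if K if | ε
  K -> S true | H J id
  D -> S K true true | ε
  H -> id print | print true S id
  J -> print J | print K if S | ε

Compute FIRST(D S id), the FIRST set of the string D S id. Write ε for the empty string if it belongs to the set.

FIRST(H) = {id, print}
FIRST(J) = {ε, print}
FIRST(S) = {ε, id, if, print, true}  (via J K true, D)
FIRST(K) = {id, if, print, true}  (via S true, H J id)
FIRST(D) = {ε, id, if, print, true}  (via S K true true)
FIRST(D S id): take FIRST of each symbol in turn, carrying on past any symbol whose FIRST contains ε; result {id, if, print, true}.

{id, if, print, true}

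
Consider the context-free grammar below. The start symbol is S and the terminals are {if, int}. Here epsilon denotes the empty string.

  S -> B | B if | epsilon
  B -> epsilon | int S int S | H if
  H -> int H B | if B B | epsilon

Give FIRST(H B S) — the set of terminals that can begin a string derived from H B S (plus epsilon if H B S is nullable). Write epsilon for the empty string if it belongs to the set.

{epsilon, if, int}

FIRST(H): from H->int H B we get {int}; from H->if B B we get {if}; from H->epsilon we get {epsilon}. So FIRST(H) = {epsilon, if, int}.
FIRST(B): from B->epsilon we get {epsilon}; from B->int S int S we get {int}; from B->H if we get {if, int}. So FIRST(B) = {epsilon, if, int}.
FIRST(S): from S->B we get {epsilon, if, int}; from S->B if we get {if, int}; from S->epsilon we get {epsilon}. So FIRST(S) = {epsilon, if, int}.
FIRST(H B S): take FIRST of each symbol in turn, carrying on past any symbol whose FIRST contains epsilon; result {epsilon, if, int}.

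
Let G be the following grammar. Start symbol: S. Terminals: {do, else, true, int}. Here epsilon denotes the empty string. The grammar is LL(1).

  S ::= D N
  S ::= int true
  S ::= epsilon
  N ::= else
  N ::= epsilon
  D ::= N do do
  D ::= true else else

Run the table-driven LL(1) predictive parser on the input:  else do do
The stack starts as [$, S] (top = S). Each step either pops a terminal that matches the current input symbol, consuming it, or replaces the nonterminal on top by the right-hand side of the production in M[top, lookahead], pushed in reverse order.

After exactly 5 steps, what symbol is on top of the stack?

do

step 1: stack=$ S  input=else do do $  — expand S ::= D N
step 2: stack=$ N D  input=else do do $  — expand D ::= N do do
step 3: stack=$ N do do N  input=else do do $  — expand N ::= else
step 4: stack=$ N do do else  input=else do do $  — match else
step 5: stack=$ N do do  input=do do $  — match do
Stack after step 5: $ N do (top = do).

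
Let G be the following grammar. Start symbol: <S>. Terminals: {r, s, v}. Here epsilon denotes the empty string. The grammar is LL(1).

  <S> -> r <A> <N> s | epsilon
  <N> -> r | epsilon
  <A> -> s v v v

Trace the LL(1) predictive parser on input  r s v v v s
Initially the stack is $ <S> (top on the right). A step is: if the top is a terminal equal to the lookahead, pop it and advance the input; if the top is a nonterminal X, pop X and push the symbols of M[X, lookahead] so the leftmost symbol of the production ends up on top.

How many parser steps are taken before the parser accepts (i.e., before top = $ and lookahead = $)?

9

step 1: stack=$ <S>  input=r s v v v s $  — expand <S> -> r <A> <N> s
step 2: stack=$ s <N> <A> r  input=r s v v v s $  — match r
step 3: stack=$ s <N> <A>  input=s v v v s $  — expand <A> -> s v v v
step 4: stack=$ s <N> v v v s  input=s v v v s $  — match s
step 5: stack=$ s <N> v v v  input=v v v s $  — match v
step 6: stack=$ s <N> v v  input=v v s $  — match v
step 7: stack=$ s <N> v  input=v s $  — match v
step 8: stack=$ s <N>  input=s $  — expand <N> -> epsilon
step 9: stack=$ s  input=s $  — match s
Accept reached after 9 steps.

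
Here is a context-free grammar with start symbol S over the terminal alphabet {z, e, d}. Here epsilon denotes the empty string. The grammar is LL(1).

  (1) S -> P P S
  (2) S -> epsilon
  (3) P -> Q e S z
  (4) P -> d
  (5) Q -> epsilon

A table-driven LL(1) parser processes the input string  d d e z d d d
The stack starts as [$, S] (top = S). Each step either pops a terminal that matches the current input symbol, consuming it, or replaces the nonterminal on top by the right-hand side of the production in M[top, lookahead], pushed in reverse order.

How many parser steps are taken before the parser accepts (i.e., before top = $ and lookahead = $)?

step 1: stack=$ S  input=d d e z d d d $  — expand S -> P P S
step 2: stack=$ S P P  input=d d e z d d d $  — expand P -> d
step 3: stack=$ S P d  input=d d e z d d d $  — match d
step 4: stack=$ S P  input=d e z d d d $  — expand P -> d
step 5: stack=$ S d  input=d e z d d d $  — match d
step 6: stack=$ S  input=e z d d d $  — expand S -> P P S
step 7: stack=$ S P P  input=e z d d d $  — expand P -> Q e S z
step 8: stack=$ S P z S e Q  input=e z d d d $  — expand Q -> epsilon
step 9: stack=$ S P z S e  input=e z d d d $  — match e
step 10: stack=$ S P z S  input=z d d d $  — expand S -> epsilon
step 11: stack=$ S P z  input=z d d d $  — match z
step 12: stack=$ S P  input=d d d $  — expand P -> d
step 13: stack=$ S d  input=d d d $  — match d
step 14: stack=$ S  input=d d $  — expand S -> P P S
step 15: stack=$ S P P  input=d d $  — expand P -> d
step 16: stack=$ S P d  input=d d $  — match d
step 17: stack=$ S P  input=d $  — expand P -> d
step 18: stack=$ S d  input=d $  — match d
step 19: stack=$ S  input=$  — expand S -> epsilon
Accept reached after 19 steps.

19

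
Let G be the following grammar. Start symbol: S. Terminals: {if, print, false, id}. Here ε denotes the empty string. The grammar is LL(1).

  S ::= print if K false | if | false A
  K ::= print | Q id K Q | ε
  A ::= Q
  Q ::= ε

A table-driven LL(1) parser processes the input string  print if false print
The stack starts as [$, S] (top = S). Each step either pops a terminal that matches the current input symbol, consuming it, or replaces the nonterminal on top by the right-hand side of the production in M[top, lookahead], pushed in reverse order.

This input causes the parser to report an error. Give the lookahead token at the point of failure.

step 1: stack=$ S  input=print if false print $  — expand S ::= print if K false
step 2: stack=$ false K if print  input=print if false print $  — match print
step 3: stack=$ false K if  input=if false print $  — match if
step 4: stack=$ false K  input=false print $  — expand K ::= ε
step 5: stack=$ false  input=false print $  — match false
step 6: stack=$  input=print $  — error: stack empty but input remains

print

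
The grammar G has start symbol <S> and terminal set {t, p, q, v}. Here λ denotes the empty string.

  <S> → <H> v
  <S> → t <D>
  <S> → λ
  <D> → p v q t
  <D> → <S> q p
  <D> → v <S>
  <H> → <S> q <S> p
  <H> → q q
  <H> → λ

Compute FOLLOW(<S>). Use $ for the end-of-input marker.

{$, p, q}

FIRST(<S>): from <S>→<H> v we get {q, t, v}; from <S>→t <D> we get {t}; from <S>→λ we get {λ}. So FIRST(<S>) = {λ, q, t, v}.
FIRST(<D>): from <D>→p v q t we get {p}; from <D>→<S> q p we get {q, t, v}; from <D>→v <S> we get {v}. So FIRST(<D>) = {p, q, t, v}.
FIRST(<H>): from <H>→<S> q <S> p we get {q, t, v}; from <H>→q q we get {q}; from <H>→λ we get {λ}. So FIRST(<H>) = {λ, q, t, v}.
FOLLOW(<S>) includes $ since <S> is the start symbol.
FOLLOW(<H>): in <S>→<H> v, <H> is followed by v with FIRST {v}. Thus FOLLOW(<H>) = {v}.
FOLLOW(<S>): in <D>→<S> q p, <S> is followed by q p with FIRST {q}; in <D>→v <S>, the suffix after <S> is empty, so FOLLOW(<S>) ⊇ FOLLOW(<D>) = {$, p, q}; in <H>→<S> q <S> p (occurrence 1), <S> is followed by q <S> p with FIRST {q}; in <H>→<S> q <S> p (occurrence 2), <S> is followed by p with FIRST {p}. Thus FOLLOW(<S>) = {$, p, q}.
FOLLOW(<D>): in <S>→t <D>, the suffix after <D> is empty, so FOLLOW(<D>) ⊇ FOLLOW(<S>) = {$, p, q}. Thus FOLLOW(<D>) = {$, p, q}.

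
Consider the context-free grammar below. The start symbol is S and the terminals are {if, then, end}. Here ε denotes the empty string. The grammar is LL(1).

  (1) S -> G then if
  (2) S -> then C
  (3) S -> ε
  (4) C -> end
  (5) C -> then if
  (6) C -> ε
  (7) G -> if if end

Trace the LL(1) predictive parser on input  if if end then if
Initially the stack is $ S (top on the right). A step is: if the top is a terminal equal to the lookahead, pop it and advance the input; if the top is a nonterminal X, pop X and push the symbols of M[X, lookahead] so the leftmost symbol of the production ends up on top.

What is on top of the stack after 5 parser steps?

step 1: stack=$ S  input=if if end then if $  — expand S -> G then if
step 2: stack=$ if then G  input=if if end then if $  — expand G -> if if end
step 3: stack=$ if then end if if  input=if if end then if $  — match if
step 4: stack=$ if then end if  input=if end then if $  — match if
step 5: stack=$ if then end  input=end then if $  — match end
Stack after step 5: $ if then (top = then).

then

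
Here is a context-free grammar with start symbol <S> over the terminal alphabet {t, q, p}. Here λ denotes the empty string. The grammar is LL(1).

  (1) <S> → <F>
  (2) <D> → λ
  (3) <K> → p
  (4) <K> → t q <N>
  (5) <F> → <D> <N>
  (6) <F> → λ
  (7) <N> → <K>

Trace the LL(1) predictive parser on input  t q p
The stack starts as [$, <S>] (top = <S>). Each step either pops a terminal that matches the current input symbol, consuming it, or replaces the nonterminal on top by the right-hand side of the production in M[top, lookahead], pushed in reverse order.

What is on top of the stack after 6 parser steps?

q

step 1: stack=$ <S>  input=t q p $  — expand <S> → <F>
step 2: stack=$ <F>  input=t q p $  — expand <F> → <D> <N>
step 3: stack=$ <N> <D>  input=t q p $  — expand <D> → λ
step 4: stack=$ <N>  input=t q p $  — expand <N> → <K>
step 5: stack=$ <K>  input=t q p $  — expand <K> → t q <N>
step 6: stack=$ <N> q t  input=t q p $  — match t
Stack after step 6: $ <N> q (top = q).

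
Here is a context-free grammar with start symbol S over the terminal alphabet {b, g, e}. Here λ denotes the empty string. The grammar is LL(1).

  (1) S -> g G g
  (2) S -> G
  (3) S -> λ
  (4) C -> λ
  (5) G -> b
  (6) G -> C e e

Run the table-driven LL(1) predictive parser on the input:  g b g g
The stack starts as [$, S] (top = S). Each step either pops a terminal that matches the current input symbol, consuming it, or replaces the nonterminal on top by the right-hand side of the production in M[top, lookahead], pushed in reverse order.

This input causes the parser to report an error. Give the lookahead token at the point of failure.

     Stack    Input      Action
  1  $ S      g b g g $  expand S -> g G g
  2  $ g G g  g b g g $  match g
  3  $ g G    b g g $    expand G -> b
  4  $ g b    b g g $    match b
  5  $ g      g g $      match g
  6  $        g $        error: stack empty but input remains

g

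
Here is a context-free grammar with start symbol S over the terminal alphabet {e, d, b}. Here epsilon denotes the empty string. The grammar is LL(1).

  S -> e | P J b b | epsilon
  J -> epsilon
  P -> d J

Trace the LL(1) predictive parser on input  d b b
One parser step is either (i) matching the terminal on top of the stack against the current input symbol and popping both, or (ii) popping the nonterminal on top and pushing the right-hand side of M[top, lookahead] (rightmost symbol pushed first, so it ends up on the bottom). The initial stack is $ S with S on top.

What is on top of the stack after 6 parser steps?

     Stack        Input    Action
  1  $ S          d b b $  expand S -> P J b b
  2  $ b b J P    d b b $  expand P -> d J
  3  $ b b J J d  d b b $  match d
  4  $ b b J J    b b $    expand J -> epsilon
  5  $ b b J      b b $    expand J -> epsilon
  6  $ b b        b b $    match b
Stack after step 6: $ b (top = b).

b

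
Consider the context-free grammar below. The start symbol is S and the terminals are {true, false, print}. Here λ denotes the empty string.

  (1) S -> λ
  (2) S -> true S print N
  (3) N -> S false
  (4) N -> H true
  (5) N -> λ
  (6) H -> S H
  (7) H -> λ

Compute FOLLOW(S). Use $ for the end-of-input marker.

FIRST(S) = {λ, true}
FIRST(H) = {λ, true}  (via S H)
FIRST(N) = {λ, false, true}  (via S false, H true)
FOLLOW(S) includes $ since S is the start symbol.
FOLLOW(H): in N->H true, H is followed by true with FIRST {true}; in H->S H, the suffix after H is empty (adds nothing new). Thus FOLLOW(H) = {true}.
FOLLOW(S): in S->true S print N, S is followed by print N with FIRST {print}; in N->S false, S is followed by false with FIRST {false}; in H->S H, S is followed by H with FIRST {λ, true}; in H->S H, the suffix after S is nullable, so FOLLOW(S) ⊇ FOLLOW(H) = {true}. Thus FOLLOW(S) = {$, false, print, true}.
FOLLOW(N): in S->true S print N, the suffix after N is empty, so FOLLOW(N) ⊇ FOLLOW(S) = {$, false, print, true}. Thus FOLLOW(N) = {$, false, print, true}.

{$, false, print, true}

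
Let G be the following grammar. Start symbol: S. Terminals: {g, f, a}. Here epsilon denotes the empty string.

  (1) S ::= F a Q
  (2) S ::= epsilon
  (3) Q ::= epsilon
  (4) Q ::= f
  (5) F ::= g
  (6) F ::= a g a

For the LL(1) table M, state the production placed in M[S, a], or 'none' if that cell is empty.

FIRST(Q): from Q::=epsilon we get {epsilon}; from Q::=f we get {f}. So FIRST(Q) = {epsilon, f}.
FIRST(F): from F::=g we get {g}; from F::=a g a we get {a}. So FIRST(F) = {a, g}.
FIRST(S): from S::=F a Q we get {a, g}; from S::=epsilon we get {epsilon}. So FIRST(S) = {epsilon, a, g}.
FOLLOW(S) includes $ since S is the start symbol.
FOLLOW(S): S appears on no right-hand side. Thus FOLLOW(S) = {$}.
For S ::= F a Q: FIRST(F a Q) = {a, g}, so it goes in M[S, t] for t ∈ {a, g}.
For S ::= epsilon: FIRST(epsilon) = {epsilon}, so it goes in M[S, t] for t ∈ {}; since epsilon ∈ FIRST, also for every t ∈ FOLLOW(S) = {$}.

S ::= F a Q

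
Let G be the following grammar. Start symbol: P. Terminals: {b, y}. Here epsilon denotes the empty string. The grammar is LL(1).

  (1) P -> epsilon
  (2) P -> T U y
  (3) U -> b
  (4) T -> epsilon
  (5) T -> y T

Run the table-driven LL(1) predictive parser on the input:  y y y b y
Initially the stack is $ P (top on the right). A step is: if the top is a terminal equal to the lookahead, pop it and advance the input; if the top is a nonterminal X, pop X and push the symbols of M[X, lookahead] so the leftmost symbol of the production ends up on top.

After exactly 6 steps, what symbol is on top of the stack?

y

     Stack      Input        Action
  1  $ P        y y y b y $  expand P -> T U y
  2  $ y U T    y y y b y $  expand T -> y T
  3  $ y U T y  y y y b y $  match y
  4  $ y U T    y y b y $    expand T -> y T
  5  $ y U T y  y y b y $    match y
  6  $ y U T    y b y $      expand T -> y T
Stack after step 6: $ y U T y (top = y).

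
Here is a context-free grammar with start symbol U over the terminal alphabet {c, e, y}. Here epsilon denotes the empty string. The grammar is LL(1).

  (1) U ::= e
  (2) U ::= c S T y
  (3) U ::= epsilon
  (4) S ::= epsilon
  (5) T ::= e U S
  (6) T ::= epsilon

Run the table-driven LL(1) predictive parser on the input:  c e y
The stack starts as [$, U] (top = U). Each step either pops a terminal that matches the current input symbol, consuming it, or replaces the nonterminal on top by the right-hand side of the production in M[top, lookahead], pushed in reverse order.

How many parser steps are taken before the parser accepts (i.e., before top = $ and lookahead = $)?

8

     Stack      Input    Action
  1  $ U        c e y $  expand U ::= c S T y
  2  $ y T S c  c e y $  match c
  3  $ y T S    e y $    expand S ::= epsilon
  4  $ y T      e y $    expand T ::= e U S
  5  $ y S U e  e y $    match e
  6  $ y S U    y $      expand U ::= epsilon
  7  $ y S      y $      expand S ::= epsilon
  8  $ y        y $      match y
Accept reached after 8 steps.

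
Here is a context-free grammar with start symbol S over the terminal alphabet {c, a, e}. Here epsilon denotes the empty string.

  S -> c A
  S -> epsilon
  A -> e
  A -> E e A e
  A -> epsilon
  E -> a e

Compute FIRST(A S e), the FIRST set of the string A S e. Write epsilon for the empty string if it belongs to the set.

{a, c, e}

FIRST(S): from S->c A we get {c}; from S->epsilon we get {epsilon}. So FIRST(S) = {epsilon, c}.
FIRST(E): from E->a e we get {a}. So FIRST(E) = {a}.
FIRST(A): from A->e we get {e}; from A->E e A e we get {a}; from A->epsilon we get {epsilon}. So FIRST(A) = {epsilon, a, e}.
FIRST(A S e): take FIRST of each symbol in turn, carrying on past any symbol whose FIRST contains epsilon; result {a, c, e}.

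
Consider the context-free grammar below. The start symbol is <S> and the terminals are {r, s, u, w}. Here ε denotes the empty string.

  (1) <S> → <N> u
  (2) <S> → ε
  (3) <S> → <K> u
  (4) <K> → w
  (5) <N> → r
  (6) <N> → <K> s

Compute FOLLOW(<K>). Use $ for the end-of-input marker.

FIRST(<K>): from <K>→w we get {w}. So FIRST(<K>) = {w}.
FIRST(<N>): from <N>→r we get {r}; from <N>→<K> s we get {w}. So FIRST(<N>) = {r, w}.
FIRST(<S>): from <S>→<N> u we get {r, w}; from <S>→ε we get {ε}; from <S>→<K> u we get {w}. So FIRST(<S>) = {ε, r, w}.
FOLLOW(<S>) includes $ since <S> is the start symbol.
FOLLOW(<S>): <S> appears on no right-hand side. Thus FOLLOW(<S>) = {$}.
FOLLOW(<K>): in <S>→<K> u, <K> is followed by u with FIRST {u}; in <N>→<K> s, <K> is followed by s with FIRST {s}. Thus FOLLOW(<K>) = {s, u}.
FOLLOW(<N>): in <S>→<N> u, <N> is followed by u with FIRST {u}. Thus FOLLOW(<N>) = {u}.

{s, u}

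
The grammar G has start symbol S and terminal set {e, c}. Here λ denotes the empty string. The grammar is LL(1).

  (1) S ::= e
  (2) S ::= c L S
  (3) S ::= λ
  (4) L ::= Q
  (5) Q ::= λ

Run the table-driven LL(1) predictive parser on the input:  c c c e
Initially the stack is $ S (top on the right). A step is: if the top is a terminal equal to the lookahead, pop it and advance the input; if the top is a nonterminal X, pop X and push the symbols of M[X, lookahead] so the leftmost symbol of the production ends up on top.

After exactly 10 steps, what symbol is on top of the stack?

step 1: stack=$ S  input=c c c e $  — expand S ::= c L S
step 2: stack=$ S L c  input=c c c e $  — match c
step 3: stack=$ S L  input=c c e $  — expand L ::= Q
step 4: stack=$ S Q  input=c c e $  — expand Q ::= λ
step 5: stack=$ S  input=c c e $  — expand S ::= c L S
step 6: stack=$ S L c  input=c c e $  — match c
step 7: stack=$ S L  input=c e $  — expand L ::= Q
step 8: stack=$ S Q  input=c e $  — expand Q ::= λ
step 9: stack=$ S  input=c e $  — expand S ::= c L S
step 10: stack=$ S L c  input=c e $  — match c
Stack after step 10: $ S L (top = L).

L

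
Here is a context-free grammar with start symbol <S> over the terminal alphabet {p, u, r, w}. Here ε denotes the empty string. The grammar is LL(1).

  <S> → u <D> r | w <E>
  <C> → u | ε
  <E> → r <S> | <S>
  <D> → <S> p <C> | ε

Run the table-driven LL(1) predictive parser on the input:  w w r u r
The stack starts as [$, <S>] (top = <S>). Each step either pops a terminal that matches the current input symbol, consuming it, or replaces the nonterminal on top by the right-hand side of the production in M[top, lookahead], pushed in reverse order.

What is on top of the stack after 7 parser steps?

<S>

     Stack    Input        Action
  1  $ <S>    w w r u r $  expand <S> → w <E>
  2  $ <E> w  w w r u r $  match w
  3  $ <E>    w r u r $    expand <E> → <S>
  4  $ <S>    w r u r $    expand <S> → w <E>
  5  $ <E> w  w r u r $    match w
  6  $ <E>    r u r $      expand <E> → r <S>
  7  $ <S> r  r u r $      match r
Stack after step 7: $ <S> (top = <S>).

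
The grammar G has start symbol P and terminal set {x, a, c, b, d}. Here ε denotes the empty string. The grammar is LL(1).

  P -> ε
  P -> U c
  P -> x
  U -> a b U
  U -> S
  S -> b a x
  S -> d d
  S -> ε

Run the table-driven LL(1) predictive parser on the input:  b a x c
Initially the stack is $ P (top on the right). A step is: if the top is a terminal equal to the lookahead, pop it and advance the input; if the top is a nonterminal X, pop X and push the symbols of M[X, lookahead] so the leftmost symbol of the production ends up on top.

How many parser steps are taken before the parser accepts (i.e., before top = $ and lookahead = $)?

7

step 1: stack=$ P  input=b a x c $  — expand P -> U c
step 2: stack=$ c U  input=b a x c $  — expand U -> S
step 3: stack=$ c S  input=b a x c $  — expand S -> b a x
step 4: stack=$ c x a b  input=b a x c $  — match b
step 5: stack=$ c x a  input=a x c $  — match a
step 6: stack=$ c x  input=x c $  — match x
step 7: stack=$ c  input=c $  — match c
Accept reached after 7 steps.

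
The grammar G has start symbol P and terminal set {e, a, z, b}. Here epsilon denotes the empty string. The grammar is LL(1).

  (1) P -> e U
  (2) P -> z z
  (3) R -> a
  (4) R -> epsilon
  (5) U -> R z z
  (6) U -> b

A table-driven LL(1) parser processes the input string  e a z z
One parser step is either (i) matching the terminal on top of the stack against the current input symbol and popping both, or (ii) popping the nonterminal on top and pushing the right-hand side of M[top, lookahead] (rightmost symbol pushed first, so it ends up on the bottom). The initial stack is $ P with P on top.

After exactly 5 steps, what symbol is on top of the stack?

z

step 1: stack=$ P  input=e a z z $  — expand P -> e U
step 2: stack=$ U e  input=e a z z $  — match e
step 3: stack=$ U  input=a z z $  — expand U -> R z z
step 4: stack=$ z z R  input=a z z $  — expand R -> a
step 5: stack=$ z z a  input=a z z $  — match a
Stack after step 5: $ z z (top = z).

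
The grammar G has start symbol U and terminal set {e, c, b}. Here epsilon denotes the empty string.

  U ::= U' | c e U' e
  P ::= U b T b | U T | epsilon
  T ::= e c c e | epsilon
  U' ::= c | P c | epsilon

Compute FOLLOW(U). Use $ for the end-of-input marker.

FIRST(T): from T::=e c c e we get {e}; from T::=epsilon we get {epsilon}. So FIRST(T) = {epsilon, e}.
FIRST(U): from U::=U' we get {epsilon, b, c, e}; from U::=c e U' e we get {c}. So FIRST(U) = {epsilon, b, c, e}.
FIRST(P): from P::=U b T b we get {b, c, e}; from P::=U T we get {epsilon, b, c, e}; from P::=epsilon we get {epsilon}. So FIRST(P) = {epsilon, b, c, e}.
FIRST(U'): from U'::=c we get {c}; from U'::=P c we get {b, c, e}; from U'::=epsilon we get {epsilon}. So FIRST(U') = {epsilon, b, c, e}.
FOLLOW(U) includes $ since U is the start symbol.
FOLLOW(P): in U'::=P c, P is followed by c with FIRST {c}. Thus FOLLOW(P) = {c}.
FOLLOW(U): in P::=U b T b, U is followed by b T b with FIRST {b}; in P::=U T, U is followed by T with FIRST {epsilon, e}; in P::=U T, the suffix after U is nullable, so FOLLOW(U) ⊇ FOLLOW(P) = {c}. Thus FOLLOW(U) = {$, b, c, e}.
FOLLOW(T): in P::=U b T b, T is followed by b with FIRST {b}; in P::=U T, the suffix after T is empty, so FOLLOW(T) ⊇ FOLLOW(P) = {c}. Thus FOLLOW(T) = {b, c}.
FOLLOW(U'): in U::=U', the suffix after U' is empty, so FOLLOW(U') ⊇ FOLLOW(U) = {$, b, c, e}; in U::=c e U' e, U' is followed by e with FIRST {e}. Thus FOLLOW(U') = {$, b, c, e}.

{$, b, c, e}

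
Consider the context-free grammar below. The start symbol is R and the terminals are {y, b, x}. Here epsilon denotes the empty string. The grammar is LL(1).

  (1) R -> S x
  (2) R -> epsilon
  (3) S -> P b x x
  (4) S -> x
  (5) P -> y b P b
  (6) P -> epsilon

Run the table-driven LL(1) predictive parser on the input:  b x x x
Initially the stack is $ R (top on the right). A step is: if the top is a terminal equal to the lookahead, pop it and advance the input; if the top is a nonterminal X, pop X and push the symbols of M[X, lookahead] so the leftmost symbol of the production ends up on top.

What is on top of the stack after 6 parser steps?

x

     Stack        Input      Action
  1  $ R          b x x x $  expand R -> S x
  2  $ x S        b x x x $  expand S -> P b x x
  3  $ x x x b P  b x x x $  expand P -> epsilon
  4  $ x x x b    b x x x $  match b
  5  $ x x x      x x x $    match x
  6  $ x x        x x $      match x
Stack after step 6: $ x (top = x).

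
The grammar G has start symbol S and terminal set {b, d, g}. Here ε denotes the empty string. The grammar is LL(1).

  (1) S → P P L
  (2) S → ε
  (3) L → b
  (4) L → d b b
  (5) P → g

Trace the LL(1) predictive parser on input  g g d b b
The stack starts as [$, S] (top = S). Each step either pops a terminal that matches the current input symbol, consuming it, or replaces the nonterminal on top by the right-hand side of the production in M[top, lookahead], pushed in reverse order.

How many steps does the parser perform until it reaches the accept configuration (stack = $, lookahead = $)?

9

step 1: stack=$ S  input=g g d b b $  — expand S → P P L
step 2: stack=$ L P P  input=g g d b b $  — expand P → g
step 3: stack=$ L P g  input=g g d b b $  — match g
step 4: stack=$ L P  input=g d b b $  — expand P → g
step 5: stack=$ L g  input=g d b b $  — match g
step 6: stack=$ L  input=d b b $  — expand L → d b b
step 7: stack=$ b b d  input=d b b $  — match d
step 8: stack=$ b b  input=b b $  — match b
step 9: stack=$ b  input=b $  — match b
Accept reached after 9 steps.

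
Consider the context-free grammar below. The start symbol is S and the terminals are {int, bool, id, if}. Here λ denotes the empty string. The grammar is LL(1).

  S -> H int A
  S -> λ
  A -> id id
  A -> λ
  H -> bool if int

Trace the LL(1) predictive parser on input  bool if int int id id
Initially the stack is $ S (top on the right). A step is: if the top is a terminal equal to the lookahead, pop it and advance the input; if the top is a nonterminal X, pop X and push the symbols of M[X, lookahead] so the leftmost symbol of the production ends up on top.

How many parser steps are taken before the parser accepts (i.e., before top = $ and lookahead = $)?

     Stack                Input                    Action
  1  $ S                  bool if int int id id $  expand S -> H int A
  2  $ A int H            bool if int int id id $  expand H -> bool if int
  3  $ A int int if bool  bool if int int id id $  match bool
  4  $ A int int if       if int int id id $       match if
  5  $ A int int          int int id id $          match int
  6  $ A int              int id id $              match int
  7  $ A                  id id $                  expand A -> id id
  8  $ id id              id id $                  match id
  9  $ id                 id $                     match id
Accept reached after 9 steps.

9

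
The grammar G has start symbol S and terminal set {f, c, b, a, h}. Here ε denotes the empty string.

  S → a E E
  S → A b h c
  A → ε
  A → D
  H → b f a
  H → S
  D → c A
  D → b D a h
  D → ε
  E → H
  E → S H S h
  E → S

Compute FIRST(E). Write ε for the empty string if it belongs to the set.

{a, b, c}

FIRST(D) = {ε, b, c}
FIRST(A) = {ε, b, c}  (via D)
FIRST(S) = {a, b, c}  (via A b h c)
FIRST(H) = {a, b, c}  (via S)
FIRST(E) = {a, b, c}  (via H, S H S h, S)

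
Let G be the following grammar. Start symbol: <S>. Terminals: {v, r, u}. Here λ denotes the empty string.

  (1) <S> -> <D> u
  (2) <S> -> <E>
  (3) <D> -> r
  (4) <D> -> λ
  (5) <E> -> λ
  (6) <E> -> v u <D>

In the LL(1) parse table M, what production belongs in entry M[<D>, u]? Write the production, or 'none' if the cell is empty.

FIRST(<D>) = {λ, r}
FIRST(<E>) = {λ, v}
FIRST(<S>) = {λ, r, u, v}  (via <D> u, <E>)
FOLLOW(<S>) includes $ since <S> is the start symbol.
FOLLOW(<E>): in <S>-><E>, the suffix after <E> is empty, so FOLLOW(<E>) ⊇ FOLLOW(<S>) = {$}. Thus FOLLOW(<E>) = {$}.
FOLLOW(<D>): in <S>-><D> u, <D> is followed by u with FIRST {u}; in <E>->v u <D>, the suffix after <D> is empty, so FOLLOW(<D>) ⊇ FOLLOW(<E>) = {$}. Thus FOLLOW(<D>) = {$, u}.
For <D> -> r: FIRST(r) = {r}, so it goes in M[<D>, t] for t ∈ {r}.
For <D> -> λ: FIRST(λ) = {λ}, so it goes in M[<D>, t] for t ∈ {}; since λ ∈ FIRST, also for every t ∈ FOLLOW(<D>) = {$, u}.

<D> -> λ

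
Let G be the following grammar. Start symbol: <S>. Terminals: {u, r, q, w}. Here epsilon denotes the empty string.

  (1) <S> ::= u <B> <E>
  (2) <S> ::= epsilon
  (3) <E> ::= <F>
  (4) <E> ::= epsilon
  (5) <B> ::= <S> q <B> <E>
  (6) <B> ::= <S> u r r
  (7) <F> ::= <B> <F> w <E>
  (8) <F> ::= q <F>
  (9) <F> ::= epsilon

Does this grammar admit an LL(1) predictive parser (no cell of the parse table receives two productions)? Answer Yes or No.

No

FIRST(<S>) = {epsilon, u}
FIRST(<E>) = {epsilon, q, u}
FIRST(<B>) = {q, u}
FIRST(<F>) = {epsilon, q, u}
FOLLOW(<S>) = {$, q, u}
FOLLOW(<E>) = {$, q, u, w}
FOLLOW(<B>) = {$, q, u, w}
FOLLOW(<F>) = {$, q, u, w}
Cell M[<B>, u] receives both <B> ::= <S> q <B> <E> and <B> ::= <S> u r r — the grammar is not LL(1).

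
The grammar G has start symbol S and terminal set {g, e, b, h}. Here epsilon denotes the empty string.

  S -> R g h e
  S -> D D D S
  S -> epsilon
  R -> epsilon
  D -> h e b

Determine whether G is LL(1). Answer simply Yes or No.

FIRST(S) = {epsilon, g, h}
FIRST(R) = {epsilon}
FIRST(D) = {h}
FOLLOW(S) = {$}
FOLLOW(R) = {g}
FOLLOW(D) = {$, g, h}
Each cell of M receives at most one production.

Yes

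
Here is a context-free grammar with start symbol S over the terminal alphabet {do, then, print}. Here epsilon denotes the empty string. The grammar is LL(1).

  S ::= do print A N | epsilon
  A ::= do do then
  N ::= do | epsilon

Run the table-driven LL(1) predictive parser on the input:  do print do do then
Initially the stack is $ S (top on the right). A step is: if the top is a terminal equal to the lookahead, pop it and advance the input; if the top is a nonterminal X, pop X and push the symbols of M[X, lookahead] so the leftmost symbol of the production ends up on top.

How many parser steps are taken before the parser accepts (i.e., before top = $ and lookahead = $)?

     Stack           Input                  Action
  1  $ S             do print do do then $  expand S ::= do print A N
  2  $ N A print do  do print do do then $  match do
  3  $ N A print     print do do then $     match print
  4  $ N A           do do then $           expand A ::= do do then
  5  $ N then do do  do do then $           match do
  6  $ N then do     do then $              match do
  7  $ N then        then $                 match then
  8  $ N             $                      expand N ::= epsilon
Accept reached after 8 steps.

8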